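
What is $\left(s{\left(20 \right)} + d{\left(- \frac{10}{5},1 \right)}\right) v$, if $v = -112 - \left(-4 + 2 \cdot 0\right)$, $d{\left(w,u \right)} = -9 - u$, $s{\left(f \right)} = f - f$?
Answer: $1080$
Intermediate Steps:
$s{\left(f \right)} = 0$
$v = -108$ ($v = -112 - \left(-4 + 0\right) = -112 - -4 = -112 + 4 = -108$)
$\left(s{\left(20 \right)} + d{\left(- \frac{10}{5},1 \right)}\right) v = \left(0 - 10\right) \left(-108\right) = \left(-10\right) \left(-108\right) = 1080$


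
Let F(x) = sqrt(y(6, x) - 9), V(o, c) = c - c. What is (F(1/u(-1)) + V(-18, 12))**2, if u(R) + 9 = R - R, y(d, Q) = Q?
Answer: -82/9 ≈ -9.1111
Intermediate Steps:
V(o, c) = 0
u(R) = -9 (u(R) = -9 + (R - R) = -9 + 0 = -9)
F(x) = sqrt(-9 + x) (F(x) = sqrt(x - 9) = sqrt(-9 + x))
(F(1/u(-1)) + V(-18, 12))**2 = (sqrt(-9 + 1/(-9)) + 0)**2 = (sqrt(-9 - 1/9) + 0)**2 = (sqrt(-82/9) + 0)**2 = (I*sqrt(82)/3 + 0)**2 = (I*sqrt(82)/3)**2 = -82/9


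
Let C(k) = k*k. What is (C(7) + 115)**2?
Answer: 26896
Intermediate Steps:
C(k) = k**2
(C(7) + 115)**2 = (7**2 + 115)**2 = (49 + 115)**2 = 164**2 = 26896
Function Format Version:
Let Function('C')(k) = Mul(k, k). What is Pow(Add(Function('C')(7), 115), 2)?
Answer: 26896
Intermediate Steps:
Function('C')(k) = Pow(k, 2)
Pow(Add(Function('C')(7), 115), 2) = Pow(Add(Pow(7, 2), 115), 2) = Pow(Add(49, 115), 2) = Pow(164, 2) = 26896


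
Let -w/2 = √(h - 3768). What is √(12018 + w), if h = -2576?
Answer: √(12018 - 4*I*√1586) ≈ 109.63 - 0.7265*I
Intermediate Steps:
w = -4*I*√1586 (w = -2*√(-2576 - 3768) = -4*I*√1586 ≈ -159.3*I)
√(12018 + w) = √(12018 - 4*I*√1586)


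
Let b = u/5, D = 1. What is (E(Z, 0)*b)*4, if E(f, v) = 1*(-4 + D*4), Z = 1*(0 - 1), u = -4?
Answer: 0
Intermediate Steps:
Z = -1 (Z = 1*(-1) = -1)
b = -4/5 ≈ -0.80000
E(f, v) = 0 (E(f, v) = 1*(-4 + 1*4) = 1*(-4 + 4) = 1*0 = 0)
(E(Z, 0)*b)*4 = (0*(-4/5))*4 = 0*4 = 0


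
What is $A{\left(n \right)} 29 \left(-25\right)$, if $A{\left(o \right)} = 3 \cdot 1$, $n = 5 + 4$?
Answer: $-2175$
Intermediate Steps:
$n = 9$
$A{\left(o \right)} = 3$
$A{\left(n \right)} 29 \left(-25\right) = 3 \cdot 29 \left(-25\right) = 87 \left(-25\right) = -2175$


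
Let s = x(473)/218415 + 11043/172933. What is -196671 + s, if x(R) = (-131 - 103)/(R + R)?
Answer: -1171225198561419387/5955253081745 ≈ -1.9667e+5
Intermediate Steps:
x(R) = -117/R (x(R) = -234*1/(2*R) = -117/R)
s = 380278451508/5955253081745 (s = -117/473/218415 + 11043/172933 = -117*1/473*(1/218415) + 11043*(1/172933) = -117/473*1/218415 + 11043/172933 = -39/34436765 + 11043/172933 = 380278451508/5955253081745 ≈ 0.063856)
-196671 + s = -196671 + 380278451508/5955253081745 = -1171225198561419387/5955253081745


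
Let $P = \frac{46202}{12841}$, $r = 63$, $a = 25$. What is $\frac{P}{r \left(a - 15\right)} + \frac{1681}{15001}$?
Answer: $\frac{1020862888}{8668252845} \approx 0.11777$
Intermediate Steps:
$P = \frac{46202}{12841}$ ($P = 46202 \cdot \frac{1}{12841} = \frac{46202}{12841} \approx 3.598$)
$\frac{P}{r \left(a - 15\right)} + \frac{1681}{15001} = \frac{46202}{12841 \cdot 63 \left(25 - 15\right)} + \frac{1681}{15001} = \frac{46202}{12841 \cdot 63 \cdot 10} + 1681 \cdot \frac{1}{15001} = \frac{46202}{12841 \cdot 630} + \frac{1681}{15001} = \frac{46202}{12841} \cdot \frac{1}{630} + \frac{1681}{15001} = \frac{23101}{4044915} + \frac{1681}{15001} = \frac{1020862888}{8668252845}$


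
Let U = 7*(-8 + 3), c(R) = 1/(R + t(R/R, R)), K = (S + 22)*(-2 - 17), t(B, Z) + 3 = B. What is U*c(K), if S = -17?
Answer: 35/97 ≈ 0.36082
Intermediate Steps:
t(B, Z) = -3 + B
K = -95 (K = (-17 + 22)*(-2 - 17) = 5*(-19) = -95)
c(R) = 1/(-2 + R) (c(R) = 1/(R + (-3 + R/R)) = 1/(R + (-3 + 1)) = 1/(R - 2) = 1/(-2 + R))
U = -35 (U = 7*(-5) = -35)
U*c(K) = -35/(-2 - 95) = -35/(-97) = -35*(-1/97) = 35/97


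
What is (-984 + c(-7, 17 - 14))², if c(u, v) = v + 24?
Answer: 915849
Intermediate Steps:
c(u, v) = 24 + v
(-984 + c(-7, 17 - 14))² = (-984 + (24 + (17 - 14)))² = (-984 + (24 + 3))² = (-984 + 27)² = (-957)² = 915849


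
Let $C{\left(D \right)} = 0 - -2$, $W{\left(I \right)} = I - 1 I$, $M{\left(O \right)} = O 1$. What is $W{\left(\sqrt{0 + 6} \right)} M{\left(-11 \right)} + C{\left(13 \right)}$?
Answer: $2$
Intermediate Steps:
$M{\left(O \right)} = O$
$W{\left(I \right)} = 0$ ($W{\left(I \right)} = I - I = 0$)
$C{\left(D \right)} = 2$ ($C{\left(D \right)} = 0 + 2 = 2$)
$W{\left(\sqrt{0 + 6} \right)} M{\left(-11 \right)} + C{\left(13 \right)} = 0 \left(-11\right) + 2 = 0 + 2 = 2$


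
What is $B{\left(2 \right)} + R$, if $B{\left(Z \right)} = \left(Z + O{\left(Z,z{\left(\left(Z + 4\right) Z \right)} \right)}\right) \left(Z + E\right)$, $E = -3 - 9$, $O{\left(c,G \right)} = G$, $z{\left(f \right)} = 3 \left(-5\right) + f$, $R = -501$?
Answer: $-491$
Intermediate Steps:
$z{\left(f \right)} = -15 + f$
$E = -12$
$B{\left(Z \right)} = \left(-12 + Z\right) \left(-15 + Z + Z \left(4 + Z\right)\right)$ ($B{\left(Z \right)} = \left(Z + \left(-15 + \left(Z + 4\right) Z\right)\right) \left(Z - 12\right) = \left(Z + \left(-15 + \left(4 + Z\right) Z\right)\right) \left(-12 + Z\right) = \left(Z + \left(-15 + Z \left(4 + Z\right)\right)\right) \left(-12 + Z\right) = \left(-15 + Z + Z \left(4 + Z\right)\right) \left(-12 + Z\right) = \left(-12 + Z\right) \left(-15 + Z + Z \left(4 + Z\right)\right)$)
$B{\left(2 \right)} + R = \left(180 + 2^{3} - 150 - 7 \cdot 2^{2}\right) - 501 = \left(180 + 8 - 150 - 28\right) - 501 = 10 - 501 = -491$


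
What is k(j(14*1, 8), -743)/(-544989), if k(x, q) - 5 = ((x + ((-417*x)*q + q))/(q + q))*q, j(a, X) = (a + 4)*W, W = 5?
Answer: -27884147/1089978 ≈ -25.582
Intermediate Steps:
j(a, X) = 20 + 5*a (j(a, X) = (a + 4)*5 = (4 + a)*5 = 20 + 5*a)
k(x, q) = 5 + q/2 + x/2 - 417*q*x/2 (k(x, q) = 5 + ((x + ((-417*x)*q + q))/(q + q))*q = 5 + ((x + (-417*q*x + q))/((2*q)))*q = 5 + ((x + (q - 417*q*x))*(1/(2*q)))*q = 5 + ((q + x - 417*q*x)*(1/(2*q)))*q = 5 + ((q + x - 417*q*x)/(2*q))*q = 5 + (q/2 + x/2 - 417*q*x/2) = 5 + q/2 + x/2 - 417*q*x/2)
k(j(14*1, 8), -743)/(-544989) = (5 + (½)*(-743) + (20 + 5*(14*1))/2 - 417/2*(-743)*(20 + 5*(14*1)))/(-544989) = (5 - 743/2 + (20 + 5*14)/2 - 417/2*(-743)*(20 + 5*14))*(-1/544989) = (5 - 743/2 + (20 + 70)/2 - 417/2*(-743)*(20 + 70))*(-1/544989) = (5 - 743/2 + (½)*90 - 417/2*(-743)*90)*(-1/544989) = (5 - 743/2 + 45 + 13942395)*(-1/544989) = (27884147/2)*(-1/544989) = -27884147/1089978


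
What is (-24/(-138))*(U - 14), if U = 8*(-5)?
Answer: -216/23 ≈ -9.3913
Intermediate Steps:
U = -40
(-24/(-138))*(U - 14) = (-24/(-138))*(-40 - 14) = -24*(-1/138)*(-54) = (4/23)*(-54) = -216/23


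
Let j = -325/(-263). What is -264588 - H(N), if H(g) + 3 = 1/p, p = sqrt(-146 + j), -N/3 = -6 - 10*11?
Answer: -264585 + I*sqrt(204351)/5439 ≈ -2.6459e+5 + 0.083113*I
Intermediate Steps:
j = 325/263 (j = -325*(-1/263) = 325/263 ≈ 1.2357)
N = 348 (N = -3*(-6 - 10*11) = -3*(-6 - 110) = -3*(-116) = 348)
p = 7*I*sqrt(204351)/263 (p = sqrt(-146 + 325/263) = sqrt(-38073/263) = 7*I*sqrt(204351)/263 ≈ 12.032*I)
H(g) = -3 - I*sqrt(204351)/5439 (H(g) = -3 + 1/(7*I*sqrt(204351)/263) = -3 - I*sqrt(204351)/5439)
-264588 - H(N) = -264588 - (-3 - I*sqrt(204351)/5439) = -264588 + (3 + I*sqrt(204351)/5439) = -264585 + I*sqrt(204351)/5439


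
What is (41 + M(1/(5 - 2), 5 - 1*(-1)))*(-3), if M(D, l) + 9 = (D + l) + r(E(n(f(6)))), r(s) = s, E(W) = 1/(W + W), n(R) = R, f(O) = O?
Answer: -461/4 ≈ -115.25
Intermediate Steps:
E(W) = 1/(2*W)
M(D, l) = -107/12 + D + l (M(D, l) = -9 + ((D + l) + (1/2)/6) = -9 + ((D + l) + (1/2)*(1/6)) = -9 + ((D + l) + 1/12) = -9 + (1/12 + D + l) = -107/12 + D + l)
(41 + M(1/(5 - 2), 5 - 1*(-1)))*(-3) = (41 + (-107/12 + 1/(5 - 2) + (5 - 1*(-1))))*(-3) = (41 + (-107/12 + 1/3 + (5 + 1)))*(-3) = (41 + (-107/12 + 1/3 + 6))*(-3) = (41 - 31/12)*(-3) = (461/12)*(-3) = -461/4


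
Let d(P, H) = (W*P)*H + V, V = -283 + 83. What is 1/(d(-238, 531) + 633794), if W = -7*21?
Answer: 1/19211160 ≈ 5.2053e-8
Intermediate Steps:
W = -147
V = -200
d(P, H) = -200 - 147*H*P (d(P, H) = (-147*P)*H - 200 = -147*H*P - 200 = -200 - 147*H*P)
1/(d(-238, 531) + 633794) = 1/((-200 - 147*531*(-238)) + 633794) = 1/((-200 + 18577566) + 633794) = 1/(18577366 + 633794) = 1/19211160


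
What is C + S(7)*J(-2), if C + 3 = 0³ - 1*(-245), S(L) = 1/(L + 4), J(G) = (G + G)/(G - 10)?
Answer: 7987/33 ≈ 242.03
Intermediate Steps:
J(G) = 2*G/(-10 + G) (J(G) = (2*G)/(-10 + G) = 2*G/(-10 + G))
S(L) = 1/(4 + L)
C = 242 (C = -3 + (0³ - 1*(-245)) = -3 + (0 + 245) = -3 + 245 = 242)
C + S(7)*J(-2) = 242 + (2*(-2)/(-10 - 2))/(4 + 7) = 242 + (2*(-2)/(-12))/11 = 242 + (2*(-2)*(-1/12))/11 = 242 + (1/11)*(⅓) = 242 + 1/33 = 7987/33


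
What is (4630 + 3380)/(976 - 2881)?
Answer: -534/127 ≈ -4.2047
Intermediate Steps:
(4630 + 3380)/(976 - 2881) = 8010/(-1905) = 8010*(-1/1905) = -534/127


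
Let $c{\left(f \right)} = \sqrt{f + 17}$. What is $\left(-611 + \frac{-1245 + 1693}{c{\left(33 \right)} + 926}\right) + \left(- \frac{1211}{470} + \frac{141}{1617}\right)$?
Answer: $- \frac{66575999496877}{108605864290} - \frac{1120 \sqrt{2}}{428713} \approx -613.01$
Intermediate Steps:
$c{\left(f \right)} = \sqrt{17 + f}$
$\left(-611 + \frac{-1245 + 1693}{c{\left(33 \right)} + 926}\right) + \left(- \frac{1211}{470} + \frac{141}{1617}\right) = \left(-611 + \frac{-1245 + 1693}{\sqrt{17 + 33} + 926}\right) + \left(- \frac{1211}{470} + \frac{141}{1617}\right) = \left(-611 + \frac{448}{\sqrt{50} + 926}\right) + \left(\left(-1211\right) \frac{1}{470} + 141 \cdot \frac{1}{1617}\right) = \left(-611 + \frac{448}{5 \sqrt{2} + 926}\right) + \left(- \frac{1211}{470} + \frac{47}{539}\right) = \left(-611 + \frac{448}{926 + 5 \sqrt{2}}\right) - \frac{630639}{253330} = - \frac{155415269}{253330} + \frac{448}{926 + 5 \sqrt{2}}$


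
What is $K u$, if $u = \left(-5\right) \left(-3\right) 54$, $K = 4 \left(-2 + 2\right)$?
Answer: $0$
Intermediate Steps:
$K = 0$ ($K = 4 \cdot 0 = 0$)
$u = 810$ ($u = 15 \cdot 54 = 810$)
$K u = 0 \cdot 810 = 0$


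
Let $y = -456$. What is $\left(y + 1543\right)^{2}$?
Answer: $1181569$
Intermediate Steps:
$\left(y + 1543\right)^{2} = \left(-456 + 1543\right)^{2} = 1087^{2} = 1181569$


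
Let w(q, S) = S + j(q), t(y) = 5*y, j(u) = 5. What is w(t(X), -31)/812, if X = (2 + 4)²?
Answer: -13/406 ≈ -0.032020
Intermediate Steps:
X = 36 (X = 6² = 36)
w(q, S) = 5 + S (w(q, S) = S + 5 = 5 + S)
w(t(X), -31)/812 = (5 - 31)/812 = -26*1/812 = -13/406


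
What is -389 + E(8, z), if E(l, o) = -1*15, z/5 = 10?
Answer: -404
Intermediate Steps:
z = 50 (z = 5*10 = 50)
E(l, o) = -15
-389 + E(8, z) = -389 - 15 = -404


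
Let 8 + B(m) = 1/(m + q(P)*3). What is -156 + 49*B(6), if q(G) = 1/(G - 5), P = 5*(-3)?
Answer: -63136/117 ≈ -539.62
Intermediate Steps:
P = -15
q(G) = 1/(-5 + G)
B(m) = -8 + 1/(-3/20 + m) (B(m) = -8 + 1/(m + 3/(-5 - 15)) = -8 + 1/(m + 3/(-20)) = -8 + 1/(m - 1/20*3) = -8 + 1/(m - 3/20) = -8 + 1/(-3/20 + m))
-156 + 49*B(6) = -156 + 49*(4*(11 - 40*6)/(-3 + 20*6)) = -156 + 49*(4*(11 - 240)/(-3 + 120)) = -156 + 49*(4*(-229)/117) = -156 + 49*(4*(1/117)*(-229)) = -156 + 49*(-916/117) = -156 - 44884/117 = -63136/117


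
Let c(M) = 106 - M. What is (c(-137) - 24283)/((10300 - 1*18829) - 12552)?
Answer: 24040/21081 ≈ 1.1404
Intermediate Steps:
(c(-137) - 24283)/((10300 - 1*18829) - 12552) = ((106 - 1*(-137)) - 24283)/((10300 - 1*18829) - 12552) = ((106 + 137) - 24283)/((10300 - 18829) - 12552) = (243 - 24283)/(-8529 - 12552) = -24040/(-21081) = -24040*(-1/21081) = 24040/21081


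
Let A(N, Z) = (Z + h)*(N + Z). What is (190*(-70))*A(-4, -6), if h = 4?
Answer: -266000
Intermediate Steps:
A(N, Z) = (4 + Z)*(N + Z) (A(N, Z) = (Z + 4)*(N + Z) = (4 + Z)*(N + Z))
(190*(-70))*A(-4, -6) = (190*(-70))*((-6)² + 4*(-4) + 4*(-6) - 4*(-6)) = -13300*(36 - 16 - 24 + 24) = -13300*20 = -266000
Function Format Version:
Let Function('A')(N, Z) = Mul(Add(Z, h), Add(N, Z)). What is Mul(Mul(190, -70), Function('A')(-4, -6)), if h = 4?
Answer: -266000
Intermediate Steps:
Function('A')(N, Z) = Mul(Add(4, Z), Add(N, Z)) (Function('A')(N, Z) = Mul(Add(Z, 4), Add(N, Z)) = Mul(Add(4, Z), Add(N, Z)))
Mul(Mul(190, -70), Function('A')(-4, -6)) = Mul(Mul(190, -70), Add(Pow(-6, 2), Mul(4, -4), Mul(4, -6), Mul(-4, -6))) = Mul(-13300, Add(36, -16, -24, 24)) = Mul(-13300, 20) = -266000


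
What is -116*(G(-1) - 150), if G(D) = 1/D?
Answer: 17516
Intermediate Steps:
-116*(G(-1) - 150) = -116*(1/(-1) - 150) = -116*(-1 - 150) = -116*(-151) = 17516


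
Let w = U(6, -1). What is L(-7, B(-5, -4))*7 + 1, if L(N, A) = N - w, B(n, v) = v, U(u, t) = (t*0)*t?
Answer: -48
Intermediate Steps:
U(u, t) = 0 (U(u, t) = 0*t = 0)
w = 0
L(N, A) = N (L(N, A) = N - 1*0 = N + 0 = N)
L(-7, B(-5, -4))*7 + 1 = -7*7 + 1 = -49 + 1 = -48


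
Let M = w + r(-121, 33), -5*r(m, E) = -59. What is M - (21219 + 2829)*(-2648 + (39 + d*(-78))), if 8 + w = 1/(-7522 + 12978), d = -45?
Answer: -591082421771/27280 ≈ -2.1667e+7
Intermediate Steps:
r(m, E) = 59/5 (r(m, E) = -⅕*(-59) = 59/5)
w = -43647/5456 (w = -8 + 1/(-7522 + 12978) = -8 + 1/5456 = -43647/5456 ≈ -7.9998)
M = 103669/27280 (M = -43647/5456 + 59/5 = 103669/27280 ≈ 3.8002)
M - (21219 + 2829)*(-2648 + (39 + d*(-78))) = 103669/27280 - (21219 + 2829)*(-2648 + (39 - 45*(-78))) = 103669/27280 - 24048*(-2648 + (39 + 3510)) = 103669/27280 - 24048*(-2648 + 3549) = 103669/27280 - 24048*901 = 103669/27280 - 1*21667248 = 103669/27280 - 21667248 = -591082421771/27280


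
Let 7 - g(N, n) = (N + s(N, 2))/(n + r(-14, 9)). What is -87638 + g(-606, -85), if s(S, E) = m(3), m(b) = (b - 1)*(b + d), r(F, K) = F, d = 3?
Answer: -87637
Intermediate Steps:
m(b) = (-1 + b)*(3 + b) (m(b) = (b - 1)*(b + 3) = (-1 + b)*(3 + b))
s(S, E) = 12 (s(S, E) = -3 + 3² + 2*3 = -3 + 9 + 6 = 12)
g(N, n) = 7 - (12 + N)/(-14 + n) (g(N, n) = 7 - (N + 12)/(n - 14) = 7 - (12 + N)/(-14 + n))
-87638 + g(-606, -85) = -87638 + (-110 - 1*(-606) + 7*(-85))/(-14 - 85) = -87638 + (-110 + 606 - 595)/(-99) = -87638 - 1/99*(-99) = -87638 + 1 = -87637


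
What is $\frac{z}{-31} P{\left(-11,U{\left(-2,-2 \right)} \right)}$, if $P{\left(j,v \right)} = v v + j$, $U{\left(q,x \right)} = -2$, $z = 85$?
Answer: $\frac{595}{31} \approx 19.194$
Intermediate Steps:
$P{\left(j,v \right)} = j + v^{2}$ ($P{\left(j,v \right)} = v^{2} + j = j + v^{2}$)
$\frac{z}{-31} P{\left(-11,U{\left(-2,-2 \right)} \right)} = \frac{85}{-31} \left(-11 + \left(-2\right)^{2}\right) = 85 \left(- \frac{1}{31}\right) \left(-11 + 4\right) = \left(- \frac{85}{31}\right) \left(-7\right) = \frac{595}{31}$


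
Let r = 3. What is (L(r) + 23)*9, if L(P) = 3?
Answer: 234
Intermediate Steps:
(L(r) + 23)*9 = (3 + 23)*9 = 26*9 = 234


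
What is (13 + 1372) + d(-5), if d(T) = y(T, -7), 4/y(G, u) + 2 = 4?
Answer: 1387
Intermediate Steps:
y(G, u) = 2 (y(G, u) = 4/(-2 + 4) = 4/2 = 4*(½) = 2)
d(T) = 2
(13 + 1372) + d(-5) = (13 + 1372) + 2 = 1385 + 2 = 1387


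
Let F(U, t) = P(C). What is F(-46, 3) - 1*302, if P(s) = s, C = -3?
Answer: -305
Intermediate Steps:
F(U, t) = -3
F(-46, 3) - 1*302 = -3 - 1*302 = -3 - 302 = -305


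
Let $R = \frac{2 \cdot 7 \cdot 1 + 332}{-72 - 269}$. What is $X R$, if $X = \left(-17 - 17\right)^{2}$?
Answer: $- \frac{399976}{341} \approx -1172.9$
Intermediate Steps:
$X = 1156$ ($X = \left(-34\right)^{2} = 1156$)
$R = - \frac{346}{341}$ ($R = \frac{14 \cdot 1 + 332}{-341} = \left(14 + 332\right) \left(- \frac{1}{341}\right) = 346 \left(- \frac{1}{341}\right) = - \frac{346}{341} \approx -1.0147$)
$X R = 1156 \left(- \frac{346}{341}\right) = - \frac{399976}{341}$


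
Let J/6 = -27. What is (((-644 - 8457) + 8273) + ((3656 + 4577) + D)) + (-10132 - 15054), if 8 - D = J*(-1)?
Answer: -17935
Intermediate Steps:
J = -162 (J = 6*(-27) = -162)
D = -154 (D = 8 - (-162)*(-1) = 8 - 1*162 = 8 - 162 = -154)
(((-644 - 8457) + 8273) + ((3656 + 4577) + D)) + (-10132 - 15054) = (((-644 - 8457) + 8273) + ((3656 + 4577) - 154)) + (-10132 - 15054) = ((-9101 + 8273) + (8233 - 154)) - 25186 = (-828 + 8079) - 25186 = 7251 - 25186 = -17935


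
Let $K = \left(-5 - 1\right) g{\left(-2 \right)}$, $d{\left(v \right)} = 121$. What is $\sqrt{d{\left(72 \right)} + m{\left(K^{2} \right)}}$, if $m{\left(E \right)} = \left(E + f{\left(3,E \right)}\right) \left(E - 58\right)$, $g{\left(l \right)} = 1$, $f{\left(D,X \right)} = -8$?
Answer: $3 i \sqrt{55} \approx 22.249 i$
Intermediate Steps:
$K = -6$ ($K = \left(-5 - 1\right) 1 = \left(-6\right) 1 = -6$)
$m{\left(E \right)} = \left(-58 + E\right) \left(-8 + E\right)$ ($m{\left(E \right)} = \left(E - 8\right) \left(E - 58\right) = \left(-8 + E\right) \left(-58 + E\right) = \left(-58 + E\right) \left(-8 + E\right)$)
$\sqrt{d{\left(72 \right)} + m{\left(K^{2} \right)}} = \sqrt{121 + \left(464 + \left(\left(-6\right)^{2}\right)^{2} - 66 \left(-6\right)^{2}\right)} = \sqrt{121 + \left(464 + 36^{2} - 2376\right)} = \sqrt{121 + \left(464 + 1296 - 2376\right)} = \sqrt{121 - 616} = \sqrt{-495} = 3 i \sqrt{55}$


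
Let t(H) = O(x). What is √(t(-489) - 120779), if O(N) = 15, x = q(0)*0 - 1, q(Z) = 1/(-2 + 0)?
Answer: 2*I*√30191 ≈ 347.51*I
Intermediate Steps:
q(Z) = -½ (q(Z) = 1/(-2) = -½)
x = -1 (x = -½*0 - 1 = 0 - 1 = -1)
t(H) = 15
√(t(-489) - 120779) = √(15 - 120779) = √(-120764) = 2*I*√30191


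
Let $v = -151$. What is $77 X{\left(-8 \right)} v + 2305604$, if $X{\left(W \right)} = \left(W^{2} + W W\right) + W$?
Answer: $910364$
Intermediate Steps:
$X{\left(W \right)} = W + 2 W^{2}$ ($X{\left(W \right)} = \left(W^{2} + W^{2}\right) + W = 2 W^{2} + W = W + 2 W^{2}$)
$77 X{\left(-8 \right)} v + 2305604 = 77 \left(- 8 \left(1 + 2 \left(-8\right)\right)\right) \left(-151\right) + 2305604 = 77 \left(- 8 \left(1 - 16\right)\right) \left(-151\right) + 2305604 = 77 \left(\left(-8\right) \left(-15\right)\right) \left(-151\right) + 2305604 = 77 \cdot 120 \left(-151\right) + 2305604 = 9240 \left(-151\right) + 2305604 = -1395240 + 2305604 = 910364$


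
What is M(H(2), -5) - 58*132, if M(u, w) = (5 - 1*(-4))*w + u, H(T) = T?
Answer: -7699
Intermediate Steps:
M(u, w) = u + 9*w (M(u, w) = (5 + 4)*w + u = 9*w + u = u + 9*w)
M(H(2), -5) - 58*132 = (2 + 9*(-5)) - 58*132 = (2 - 45) - 7656 = -43 - 7656 = -7699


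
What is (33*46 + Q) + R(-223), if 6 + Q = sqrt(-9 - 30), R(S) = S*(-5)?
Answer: 2627 + I*sqrt(39) ≈ 2627.0 + 6.245*I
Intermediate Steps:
R(S) = -5*S
Q = -6 + I*sqrt(39) (Q = -6 + sqrt(-9 - 30) = -6 + sqrt(-39) = -6 + I*sqrt(39) ≈ -6.0 + 6.245*I)
(33*46 + Q) + R(-223) = (33*46 + (-6 + I*sqrt(39))) - 5*(-223) = (1518 + (-6 + I*sqrt(39))) + 1115 = (1512 + I*sqrt(39)) + 1115 = 2627 + I*sqrt(39)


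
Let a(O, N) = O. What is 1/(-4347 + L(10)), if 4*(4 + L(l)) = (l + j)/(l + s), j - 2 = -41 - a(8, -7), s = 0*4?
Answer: -40/174077 ≈ -0.00022978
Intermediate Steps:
s = 0
j = -47 (j = 2 + (-41 - 1*8) = 2 + (-41 - 8) = 2 - 49 = -47)
L(l) = -4 + (-47 + l)/(4*l) (L(l) = -4 + ((l - 47)/(l + 0))/4 = -4 + ((-47 + l)/l)/4 = -4 + (-47 + l)/(4*l))
1/(-4347 + L(10)) = 1/(-4347 + (¼)*(-47 - 15*10)/10) = 1/(-4347 + (¼)*(⅒)*(-47 - 150)) = 1/(-4347 + (¼)*(⅒)*(-197)) = 1/(-4347 - 197/40) = 1/(-174077/40) = -40/174077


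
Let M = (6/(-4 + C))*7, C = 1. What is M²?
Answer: 196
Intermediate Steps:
M = -14 (M = (6/(-4 + 1))*7 = (6/(-3))*7 = -⅓*6*7 = -2*7 = -14)
M² = (-14)² = 196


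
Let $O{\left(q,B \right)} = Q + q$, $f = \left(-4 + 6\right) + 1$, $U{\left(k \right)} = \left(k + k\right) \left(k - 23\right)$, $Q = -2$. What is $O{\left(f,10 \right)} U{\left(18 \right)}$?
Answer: $-180$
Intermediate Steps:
$U{\left(k \right)} = 2 k \left(-23 + k\right)$
$f = 3$ ($f = 2 + 1 = 3$)
$O{\left(q,B \right)} = -2 + q$
$O{\left(f,10 \right)} U{\left(18 \right)} = \left(-2 + 3\right) 2 \cdot 18 \left(-23 + 18\right) = 1 \cdot 2 \cdot 18 \left(-5\right) = 1 \left(-180\right) = -180$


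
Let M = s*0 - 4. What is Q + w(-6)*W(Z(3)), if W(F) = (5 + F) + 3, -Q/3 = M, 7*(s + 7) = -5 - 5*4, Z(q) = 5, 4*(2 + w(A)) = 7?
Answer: 35/4 ≈ 8.7500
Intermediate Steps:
w(A) = -¼ (w(A) = -2 + (¼)*7 = -2 + 7/4 = -¼)
s = -74/7 (s = -7 + (-5 - 5*4)/7 = -7 + (-5 - 20)/7 = -7 + (⅐)*(-25) = -7 - 25/7 = -74/7 ≈ -10.571)
M = -4 (M = -74/7*0 - 4 = 0 - 4 = -4)
Q = 12 (Q = -3*(-4) = 12)
W(F) = 8 + F
Q + w(-6)*W(Z(3)) = 12 - (8 + 5)/4 = 12 - ¼*13 = 12 - 13/4 = 35/4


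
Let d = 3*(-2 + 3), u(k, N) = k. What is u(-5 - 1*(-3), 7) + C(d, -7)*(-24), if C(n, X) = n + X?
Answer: 94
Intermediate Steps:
d = 3 (d = 3*1 = 3)
C(n, X) = X + n
u(-5 - 1*(-3), 7) + C(d, -7)*(-24) = (-5 - 1*(-3)) + (-7 + 3)*(-24) = (-5 + 3) - 4*(-24) = -2 + 96 = 94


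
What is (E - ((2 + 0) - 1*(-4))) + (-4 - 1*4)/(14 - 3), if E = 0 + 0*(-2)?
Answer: -74/11 ≈ -6.7273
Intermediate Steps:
E = 0 (E = 0 + 0 = 0)
(E - ((2 + 0) - 1*(-4))) + (-4 - 1*4)/(14 - 3) = (0 - ((2 + 0) - 1*(-4))) + (-4 - 1*4)/(14 - 3) = (0 - (2 + 4)) + (-4 - 4)/11 = (0 - 1*6) + (1/11)*(-8) = (0 - 6) - 8/11 = -6 - 8/11 = -74/11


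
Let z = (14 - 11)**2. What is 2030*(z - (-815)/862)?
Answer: 8701595/431 ≈ 20189.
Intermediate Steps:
z = 9 (z = 3**2 = 9)
2030*(z - (-815)/862) = 2030*(9 - (-815)/862) = 2030*(9 - 1*(-815/862)) = 2030*(9 + 815/862) = 2030*(8573/862) = 8701595/431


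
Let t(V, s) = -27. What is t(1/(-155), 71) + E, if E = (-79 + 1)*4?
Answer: -339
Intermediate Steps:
E = -312 (E = -78*4 = -312)
t(1/(-155), 71) + E = -27 - 312 = -339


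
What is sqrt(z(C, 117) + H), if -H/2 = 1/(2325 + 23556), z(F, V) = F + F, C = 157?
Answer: 2*sqrt(52581340698)/25881 ≈ 17.720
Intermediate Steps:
z(F, V) = 2*F
H = -2/25881 (H = -2/(2325 + 23556) = -2/25881 ≈ -7.7277e-5)
sqrt(z(C, 117) + H) = sqrt(2*157 - 2/25881) = sqrt(314 - 2/25881) = sqrt(8126632/25881) = 2*sqrt(52581340698)/25881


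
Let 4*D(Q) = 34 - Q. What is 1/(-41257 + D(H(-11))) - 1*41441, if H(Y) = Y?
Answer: -6837060507/164983 ≈ -41441.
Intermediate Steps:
D(Q) = 17/2 - Q/4 (D(Q) = (34 - Q)/4 = 17/2 - Q/4)
1/(-41257 + D(H(-11))) - 1*41441 = 1/(-41257 + (17/2 - ¼*(-11))) - 1*41441 = 1/(-41257 + (17/2 + 11/4)) - 41441 = 1/(-41257 + 45/4) - 41441 = 1/(-164983/4) - 41441 = -4/164983 - 41441 = -6837060507/164983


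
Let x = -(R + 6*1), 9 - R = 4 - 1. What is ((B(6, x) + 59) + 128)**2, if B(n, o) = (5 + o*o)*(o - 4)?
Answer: 4826809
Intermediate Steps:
R = 6 (R = 9 - (4 - 1) = 9 - 1*3 = 9 - 3 = 6)
x = -12 (x = -(6 + 6*1) = -(6 + 6) = -1*12 = -12)
B(n, o) = (-4 + o)*(5 + o**2) (B(n, o) = (5 + o**2)*(-4 + o) = (-4 + o)*(5 + o**2))
((B(6, x) + 59) + 128)**2 = (((-20 + (-12)**3 - 4*(-12)**2 + 5*(-12)) + 59) + 128)**2 = (((-20 - 1728 - 4*144 - 60) + 59) + 128)**2 = (((-20 - 1728 - 576 - 60) + 59) + 128)**2 = ((-2384 + 59) + 128)**2 = (-2325 + 128)**2 = (-2197)**2 = 4826809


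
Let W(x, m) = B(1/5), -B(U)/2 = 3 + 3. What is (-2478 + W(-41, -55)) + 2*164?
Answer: -2162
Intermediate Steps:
B(U) = -12 (B(U) = -2*(3 + 3) = -2*6 = -12)
W(x, m) = -12
(-2478 + W(-41, -55)) + 2*164 = (-2478 - 12) + 2*164 = -2490 + 328 = -2162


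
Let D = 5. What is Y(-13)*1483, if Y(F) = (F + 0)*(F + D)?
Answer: 154232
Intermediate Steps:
Y(F) = F*(5 + F) (Y(F) = (F + 0)*(F + 5) = F*(5 + F))
Y(-13)*1483 = -13*(5 - 13)*1483 = -13*(-8)*1483 = 104*1483 = 154232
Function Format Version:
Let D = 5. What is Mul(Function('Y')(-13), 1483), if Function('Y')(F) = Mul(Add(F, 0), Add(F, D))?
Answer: 154232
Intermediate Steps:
Function('Y')(F) = Mul(F, Add(5, F)) (Function('Y')(F) = Mul(Add(F, 0), Add(F, 5)) = Mul(F, Add(5, F)))
Mul(Function('Y')(-13), 1483) = Mul(Mul(-13, Add(5, -13)), 1483) = Mul(Mul(-13, -8), 1483) = Mul(104, 1483) = 154232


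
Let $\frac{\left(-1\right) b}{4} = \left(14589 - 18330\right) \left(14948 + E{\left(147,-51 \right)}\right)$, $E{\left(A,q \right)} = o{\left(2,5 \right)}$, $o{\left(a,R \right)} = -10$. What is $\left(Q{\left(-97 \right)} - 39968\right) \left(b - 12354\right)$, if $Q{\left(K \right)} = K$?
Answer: $-8955323912070$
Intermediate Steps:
$E{\left(A,q \right)} = -10$
$b = 223532232$ ($b = - 4 \left(14589 - 18330\right) \left(14948 - 10\right) = - 4 \left(\left(-3741\right) 14938\right) = \left(-4\right) \left(-55883058\right) = 223532232$)
$\left(Q{\left(-97 \right)} - 39968\right) \left(b - 12354\right) = \left(-97 - 39968\right) \left(223532232 - 12354\right) = \left(-40065\right) 223519878 = -8955323912070$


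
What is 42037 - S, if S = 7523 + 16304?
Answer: 18210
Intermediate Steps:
S = 23827
42037 - S = 42037 - 1*23827 = 42037 - 23827 = 18210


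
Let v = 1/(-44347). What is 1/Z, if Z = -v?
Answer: 44347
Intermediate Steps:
v = -1/44347 ≈ -2.2549e-5
Z = 1/44347 (Z = -1*(-1/44347) = 1/44347 ≈ 2.2549e-5)
1/Z = 1/(1/44347) = 44347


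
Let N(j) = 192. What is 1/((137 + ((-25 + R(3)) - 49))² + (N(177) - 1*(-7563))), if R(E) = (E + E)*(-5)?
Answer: 1/8844 ≈ 0.00011307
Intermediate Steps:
R(E) = -10*E (R(E) = (2*E)*(-5) = -10*E)
1/((137 + ((-25 + R(3)) - 49))² + (N(177) - 1*(-7563))) = 1/((137 + ((-25 - 10*3) - 49))² + (192 - 1*(-7563))) = 1/((137 + ((-25 - 30) - 49))² + (192 + 7563)) = 1/((137 + (-55 - 49))² + 7755) = 1/((137 - 104)² + 7755) = 1/(33² + 7755) = 1/(1089 + 7755) = 1/8844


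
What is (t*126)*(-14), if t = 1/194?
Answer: -882/97 ≈ -9.0928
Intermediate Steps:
t = 1/194 ≈ 0.0051546
(t*126)*(-14) = ((1/194)*126)*(-14) = (63/97)*(-14) = -882/97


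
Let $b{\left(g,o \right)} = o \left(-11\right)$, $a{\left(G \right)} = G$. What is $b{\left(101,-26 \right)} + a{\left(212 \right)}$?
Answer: $498$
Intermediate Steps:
$b{\left(g,o \right)} = - 11 o$
$b{\left(101,-26 \right)} + a{\left(212 \right)} = \left(-11\right) \left(-26\right) + 212 = 286 + 212 = 498$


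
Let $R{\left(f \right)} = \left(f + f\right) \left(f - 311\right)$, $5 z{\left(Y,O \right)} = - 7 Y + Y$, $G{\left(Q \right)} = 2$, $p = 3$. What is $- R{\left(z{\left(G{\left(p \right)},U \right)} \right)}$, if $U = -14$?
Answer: $- \frac{37608}{25} \approx -1504.3$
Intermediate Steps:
$z{\left(Y,O \right)} = - \frac{6 Y}{5}$ ($z{\left(Y,O \right)} = \frac{- 7 Y + Y}{5} = \frac{\left(-6\right) Y}{5} = - \frac{6 Y}{5}$)
$R{\left(f \right)} = 2 f \left(-311 + f\right)$
$- R{\left(z{\left(G{\left(p \right)},U \right)} \right)} = - 2 \left(\left(- \frac{6}{5}\right) 2\right) \left(-311 - \frac{12}{5}\right) = - \frac{2 \left(-12\right) \left(-311 - \frac{12}{5}\right)}{5} = - \frac{2 \left(-12\right) \left(-1567\right)}{5 \cdot 5} = \left(-1\right) \frac{37608}{25} = - \frac{37608}{25}$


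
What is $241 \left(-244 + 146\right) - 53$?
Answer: $-23671$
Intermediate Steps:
$241 \left(-244 + 146\right) - 53 = 241 \left(-98\right) - 53 = -23618 - 53 = -23671$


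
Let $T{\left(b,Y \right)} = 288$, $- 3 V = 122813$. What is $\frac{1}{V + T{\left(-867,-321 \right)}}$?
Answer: $- \frac{3}{121949} \approx -2.46 \cdot 10^{-5}$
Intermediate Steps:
$V = - \frac{122813}{3}$ ($V = \left(- \frac{1}{3}\right) 122813 = - \frac{122813}{3} \approx -40938.0$)
$\frac{1}{V + T{\left(-867,-321 \right)}} = \frac{1}{- \frac{122813}{3} + 288} = \frac{1}{- \frac{121949}{3}} = - \frac{3}{121949}$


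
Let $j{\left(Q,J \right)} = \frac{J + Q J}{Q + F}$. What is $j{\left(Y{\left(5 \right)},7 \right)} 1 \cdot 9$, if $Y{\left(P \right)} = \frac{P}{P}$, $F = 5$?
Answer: $21$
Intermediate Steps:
$Y{\left(P \right)} = 1$
$j{\left(Q,J \right)} = \frac{J + J Q}{5 + Q}$ ($j{\left(Q,J \right)} = \frac{J + Q J}{Q + 5} = \frac{J + J Q}{5 + Q}$)
$j{\left(Y{\left(5 \right)},7 \right)} 1 \cdot 9 = \frac{7 \left(1 + 1\right)}{5 + 1} \cdot 1 \cdot 9 = 7 \cdot \frac{1}{6} \cdot 2 \cdot 9 = \frac{7}{3} \cdot 9 = 21$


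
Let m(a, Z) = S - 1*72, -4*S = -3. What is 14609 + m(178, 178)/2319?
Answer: 45170933/3092 ≈ 14609.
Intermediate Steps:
S = ¾ (S = -¼*(-3) = ¾ ≈ 0.75000)
m(a, Z) = -285/4 (m(a, Z) = ¾ - 1*72 = ¾ - 72 = -285/4)
14609 + m(178, 178)/2319 = 14609 - 285/4/2319 = 14609 - 285/4*1/2319 = 14609 - 95/3092 = 45170933/3092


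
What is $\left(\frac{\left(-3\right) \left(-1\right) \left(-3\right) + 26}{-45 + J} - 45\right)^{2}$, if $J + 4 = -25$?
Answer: $\frac{11202409}{5476} \approx 2045.7$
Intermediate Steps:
$J = -29$ ($J = -4 - 25 = -29$)
$\left(\frac{\left(-3\right) \left(-1\right) \left(-3\right) + 26}{-45 + J} - 45\right)^{2} = \left(\frac{\left(-3\right) \left(-1\right) \left(-3\right) + 26}{-45 - 29} - 45\right)^{2} = \left(\frac{3 \left(-3\right) + 26}{-74} - 45\right)^{2} = \left(\left(-9 + 26\right) \left(- \frac{1}{74}\right) - 45\right)^{2} = \left(17 \left(- \frac{1}{74}\right) - 45\right)^{2} = \left(- \frac{17}{74} - 45\right)^{2} = \left(- \frac{3347}{74}\right)^{2} = \frac{11202409}{5476}$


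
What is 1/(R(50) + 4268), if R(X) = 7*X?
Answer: 1/4618 ≈ 0.00021654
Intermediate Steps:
1/(R(50) + 4268) = 1/(7*50 + 4268) = 1/(350 + 4268) = 1/4618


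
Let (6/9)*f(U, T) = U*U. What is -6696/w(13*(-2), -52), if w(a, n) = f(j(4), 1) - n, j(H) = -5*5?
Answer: -13392/1979 ≈ -6.7671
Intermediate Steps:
j(H) = -25
f(U, T) = 3*U²/2 (f(U, T) = 3*(U*U)/2 = 3*U²/2)
w(a, n) = 1875/2 - n (w(a, n) = (3/2)*(-25)² - n = (3/2)*625 - n = 1875/2 - n)
-6696/w(13*(-2), -52) = -6696/(1875/2 - 1*(-52)) = -6696/(1875/2 + 52) = -6696/1979/2 = -6696*2/1979 = -13392/1979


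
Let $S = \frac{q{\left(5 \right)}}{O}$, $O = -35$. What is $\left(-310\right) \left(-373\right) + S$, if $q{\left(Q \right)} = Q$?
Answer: $\frac{809409}{7} \approx 1.1563 \cdot 10^{5}$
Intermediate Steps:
$S = - \frac{1}{7}$ ($S = \frac{5}{-35} = 5 \left(- \frac{1}{35}\right) = - \frac{1}{7} \approx -0.14286$)
$\left(-310\right) \left(-373\right) + S = \left(-310\right) \left(-373\right) - \frac{1}{7} = 115630 - \frac{1}{7} = \frac{809409}{7}$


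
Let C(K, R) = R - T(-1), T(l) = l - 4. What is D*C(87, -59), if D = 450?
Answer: -24300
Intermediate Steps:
T(l) = -4 + l
C(K, R) = 5 + R (C(K, R) = R - (-4 - 1) = R - 1*(-5) = R + 5 = 5 + R)
D*C(87, -59) = 450*(5 - 59) = 450*(-54) = -24300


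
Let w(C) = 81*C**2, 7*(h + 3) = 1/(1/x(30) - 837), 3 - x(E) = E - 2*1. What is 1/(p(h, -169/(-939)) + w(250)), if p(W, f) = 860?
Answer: 1/5063360 ≈ 1.9750e-7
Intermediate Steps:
x(E) = 5 - E (x(E) = 3 - (E - 2*1) = 3 - (E - 2) = 3 - (-2 + E) = 3 + (2 - E) = 5 - E)
h = -439471/146482 (h = -3 + 1/(7*(1/(5 - 1*30) - 837)) = -3 + 1/(7*(1/(5 - 30) - 837)) = -3 + 1/(7*(1/(-25) - 837)) = -3 + 1/(7*(-1/25 - 837)) = -3 + 1/(7*(-20926/25)) = -3 + (1/7)*(-25/20926) = -3 - 25/146482 = -439471/146482 ≈ -3.0002)
1/(p(h, -169/(-939)) + w(250)) = 1/(860 + 81*250**2) = 1/(860 + 81*62500) = 1/(860 + 5062500) = 1/5063360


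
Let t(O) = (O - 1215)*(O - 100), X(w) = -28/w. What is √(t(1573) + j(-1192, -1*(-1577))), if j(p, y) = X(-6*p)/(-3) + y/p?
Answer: √1685853041954/1788 ≈ 726.18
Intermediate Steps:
t(O) = (-1215 + O)*(-100 + O)
j(p, y) = -14/(9*p) + y/p (j(p, y) = -28*(-1/(6*p))/(-3) + y/p = -(-14)/(3*p)*(-⅓) + y/p = (14/(3*p))*(-⅓) + y/p = -14/(9*p) + y/p)
√(t(1573) + j(-1192, -1*(-1577))) = √((121500 + 1573² - 1315*1573) + (-14/9 - 1*(-1577))/(-1192)) = √((121500 + 2474329 - 2068495) - (-14/9 + 1577)/1192) = √(527334 - 1/1192*14179/9) = √(527334 - 14179/10728) = √(5657224973/10728) = √1685853041954/1788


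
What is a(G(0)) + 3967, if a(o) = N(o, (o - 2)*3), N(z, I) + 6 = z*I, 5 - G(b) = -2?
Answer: 4066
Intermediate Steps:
G(b) = 7 (G(b) = 5 - 1*(-2) = 5 + 2 = 7)
N(z, I) = -6 + I*z (N(z, I) = -6 + z*I = -6 + I*z)
a(o) = -6 + o*(-6 + 3*o) (a(o) = -6 + ((o - 2)*3)*o = -6 + ((-2 + o)*3)*o = -6 + (-6 + 3*o)*o = -6 + o*(-6 + 3*o))
a(G(0)) + 3967 = (-6 + 3*7*(-2 + 7)) + 3967 = (-6 + 3*7*5) + 3967 = (-6 + 105) + 3967 = 99 + 3967 = 4066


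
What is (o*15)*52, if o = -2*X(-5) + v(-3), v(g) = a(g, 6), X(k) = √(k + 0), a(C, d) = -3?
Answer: -2340 - 1560*I*√5 ≈ -2340.0 - 3488.3*I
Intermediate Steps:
X(k) = √k
v(g) = -3
o = -3 - 2*I*√5 (o = -2*I*√5 - 3 = -3 - 2*I*√5 ≈ -3.0 - 4.4721*I)
(o*15)*52 = ((-3 - 2*I*√5)*15)*52 = (-45 - 30*I*√5)*52 = -2340 - 1560*I*√5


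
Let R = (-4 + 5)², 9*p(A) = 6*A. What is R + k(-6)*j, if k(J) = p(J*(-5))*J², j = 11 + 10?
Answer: 15121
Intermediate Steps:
p(A) = 2*A/3 (p(A) = (6*A)/9 = 2*A/3)
j = 21
k(J) = -10*J³/3 (k(J) = (2*(J*(-5))/3)*J² = (2*(-5*J)/3)*J² = (-10*J/3)*J² = -10*J³/3)
R = 1 (R = 1² = 1)
R + k(-6)*j = 1 - 10/3*(-6)³*21 = 1 - 10/3*(-216)*21 = 1 + 720*21 = 1 + 15120 = 15121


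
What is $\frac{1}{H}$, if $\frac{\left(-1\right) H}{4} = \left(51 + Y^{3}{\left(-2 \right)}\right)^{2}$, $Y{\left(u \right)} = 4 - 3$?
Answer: $- \frac{1}{10816} \approx -9.2456 \cdot 10^{-5}$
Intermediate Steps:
$Y{\left(u \right)} = 1$
$H = -10816$ ($H = - 4 \left(51 + 1^{3}\right)^{2} = - 4 \left(51 + 1\right)^{2} = - 4 \cdot 52^{2} = \left(-4\right) 2704 = -10816$)
$\frac{1}{H} = \frac{1}{-10816} = - \frac{1}{10816}$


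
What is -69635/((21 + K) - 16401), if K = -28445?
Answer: 13927/8965 ≈ 1.5535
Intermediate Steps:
-69635/((21 + K) - 16401) = -69635/((21 - 28445) - 16401) = -69635/(-28424 - 16401) = -69635/(-44825) = -69635*(-1/44825) = 13927/8965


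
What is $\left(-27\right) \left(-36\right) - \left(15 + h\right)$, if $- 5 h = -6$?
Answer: $\frac{4779}{5} \approx 955.8$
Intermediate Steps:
$h = \frac{6}{5}$ ($h = \left(- \frac{1}{5}\right) \left(-6\right) = \frac{6}{5} \approx 1.2$)
$\left(-27\right) \left(-36\right) - \left(15 + h\right) = \left(-27\right) \left(-36\right) - \frac{81}{5} = 972 - \frac{81}{5} = \frac{4779}{5}$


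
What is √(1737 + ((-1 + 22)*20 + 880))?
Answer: √3037 ≈ 55.109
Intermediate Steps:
√(1737 + ((-1 + 22)*20 + 880)) = √(1737 + (21*20 + 880)) = √(1737 + (420 + 880)) = √(1737 + 1300) = √3037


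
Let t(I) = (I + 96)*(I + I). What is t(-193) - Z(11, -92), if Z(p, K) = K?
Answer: 37534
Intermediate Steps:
t(I) = 2*I*(96 + I) (t(I) = (96 + I)*(2*I) = 2*I*(96 + I))
t(-193) - Z(11, -92) = 2*(-193)*(96 - 193) - 1*(-92) = 2*(-193)*(-97) + 92 = 37442 + 92 = 37534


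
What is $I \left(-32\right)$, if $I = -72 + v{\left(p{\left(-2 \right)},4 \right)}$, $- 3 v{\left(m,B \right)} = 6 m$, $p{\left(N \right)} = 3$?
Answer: $2496$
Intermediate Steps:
$v{\left(m,B \right)} = - 2 m$ ($v{\left(m,B \right)} = - \frac{6 m}{3} = - 2 m$)
$I = -78$ ($I = -72 - 6 = -78$)
$I \left(-32\right) = \left(-78\right) \left(-32\right) = 2496$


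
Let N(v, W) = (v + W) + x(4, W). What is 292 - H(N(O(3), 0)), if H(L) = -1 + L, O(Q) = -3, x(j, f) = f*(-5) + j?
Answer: 292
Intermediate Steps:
x(j, f) = j - 5*f (x(j, f) = -5*f + j = j - 5*f)
N(v, W) = 4 + v - 4*W (N(v, W) = (v + W) + (4 - 5*W) = (W + v) + (4 - 5*W) = 4 + v - 4*W)
292 - H(N(O(3), 0)) = 292 - (-1 + (4 - 3 - 4*0)) = 292 - (-1 + (4 - 3 + 0)) = 292 - (-1 + 1) = 292 - 1*0 = 292 + 0 = 292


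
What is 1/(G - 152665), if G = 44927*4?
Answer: 1/27043 ≈ 3.6978e-5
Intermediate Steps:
G = 179708
1/(G - 152665) = 1/(179708 - 152665) = 1/27043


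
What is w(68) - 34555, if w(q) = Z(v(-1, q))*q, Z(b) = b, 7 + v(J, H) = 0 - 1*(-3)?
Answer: -34827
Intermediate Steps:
v(J, H) = -4 (v(J, H) = -7 + (0 - 1*(-3)) = -7 + (0 + 3) = -7 + 3 = -4)
w(q) = -4*q
w(68) - 34555 = -4*68 - 34555 = -272 - 34555 = -34827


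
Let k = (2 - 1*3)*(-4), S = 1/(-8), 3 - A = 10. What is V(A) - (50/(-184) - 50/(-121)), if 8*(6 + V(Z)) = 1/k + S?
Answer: -1091089/178112 ≈ -6.1259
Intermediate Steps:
A = -7 (A = 3 - 1*10 = 3 - 10 = -7)
S = -1/8 ≈ -0.12500
k = 4 (k = (2 - 3)*(-4) = -1*(-4) = 4)
V(Z) = -383/64 (V(Z) = -6 + (1/4 - 1/8)/8 = -6 + (1/8)*(1/8) = -6 + 1/64 = -383/64)
V(A) - (50/(-184) - 50/(-121)) = -383/64 - (50/(-184) - 50/(-121)) = -383/64 - (50*(-1/184) - 50*(-1/121)) = -383/64 - (-25/92 + 50/121) = -383/64 - 1*1575/11132 = -383/64 - 1575/11132 = -1091089/178112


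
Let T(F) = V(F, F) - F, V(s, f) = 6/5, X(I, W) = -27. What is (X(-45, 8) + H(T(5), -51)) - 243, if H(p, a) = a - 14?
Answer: -335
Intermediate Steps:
V(s, f) = 6/5 (V(s, f) = 6*(1/5) = 6/5)
T(F) = 6/5 - F
H(p, a) = -14 + a
(X(-45, 8) + H(T(5), -51)) - 243 = (-27 + (-14 - 51)) - 243 = (-27 - 65) - 243 = -92 - 243 = -335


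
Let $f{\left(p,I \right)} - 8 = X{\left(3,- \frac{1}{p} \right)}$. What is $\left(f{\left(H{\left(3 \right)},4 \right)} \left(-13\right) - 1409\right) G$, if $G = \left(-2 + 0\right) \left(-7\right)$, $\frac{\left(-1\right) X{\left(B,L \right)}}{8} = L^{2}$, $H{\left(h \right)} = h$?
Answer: $- \frac{189182}{9} \approx -21020.0$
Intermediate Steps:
$X{\left(B,L \right)} = - 8 L^{2}$
$f{\left(p,I \right)} = 8 - \frac{8}{p^{2}}$ ($f{\left(p,I \right)} = 8 - 8 \left(- \frac{1}{p}\right)^{2} = 8 - \frac{8}{p^{2}}$)
$G = 14$ ($G = \left(-2\right) \left(-7\right) = 14$)
$\left(f{\left(H{\left(3 \right)},4 \right)} \left(-13\right) - 1409\right) G = \left(\left(8 - \frac{8}{9}\right) \left(-13\right) - 1409\right) 14 = \left(\frac{64}{9} \left(-13\right) - 1409\right) 14 = \left(- \frac{832}{9} - 1409\right) 14 = \left(- \frac{13513}{9}\right) 14 = - \frac{189182}{9}$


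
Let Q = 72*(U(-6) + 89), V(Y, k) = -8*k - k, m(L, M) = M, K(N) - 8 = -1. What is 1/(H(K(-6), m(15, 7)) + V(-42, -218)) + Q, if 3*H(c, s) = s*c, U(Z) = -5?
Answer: 35894883/5935 ≈ 6048.0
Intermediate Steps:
K(N) = 7 (K(N) = 8 - 1 = 7)
H(c, s) = c*s/3 (H(c, s) = (s*c)/3 = (c*s)/3 = c*s/3)
V(Y, k) = -9*k
Q = 6048 (Q = 72*(-5 + 89) = 72*84 = 6048)
1/(H(K(-6), m(15, 7)) + V(-42, -218)) + Q = 1/((⅓)*7*7 - 9*(-218)) + 6048 = 1/(49/3 + 1962) + 6048 = 1/(5935/3) + 6048 = 3/5935 + 6048 = 35894883/5935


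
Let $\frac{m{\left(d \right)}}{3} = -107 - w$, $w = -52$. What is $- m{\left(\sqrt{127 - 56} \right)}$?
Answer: $165$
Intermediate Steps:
$m{\left(d \right)} = -165$ ($m{\left(d \right)} = 3 \left(-107 - -52\right) = 3 \left(-107 + 52\right) = 3 \left(-55\right) = -165$)
$- m{\left(\sqrt{127 - 56} \right)} = \left(-1\right) \left(-165\right) = 165$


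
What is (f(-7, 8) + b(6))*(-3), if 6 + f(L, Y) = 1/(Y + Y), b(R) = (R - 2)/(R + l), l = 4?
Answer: 1329/80 ≈ 16.612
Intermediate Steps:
b(R) = (-2 + R)/(4 + R) (b(R) = (R - 2)/(R + 4) = (-2 + R)/(4 + R))
f(L, Y) = -6 + 1/(2*Y) (f(L, Y) = -6 + 1/(Y + Y) = -6 + 1/(2*Y))
(f(-7, 8) + b(6))*(-3) = ((-6 + (½)/8) + (-2 + 6)/(4 + 6))*(-3) = ((-6 + (½)*(⅛)) + 4/10)*(-3) = ((-6 + 1/16) + (⅒)*4)*(-3) = (-95/16 + ⅖)*(-3) = -443/80*(-3) = 1329/80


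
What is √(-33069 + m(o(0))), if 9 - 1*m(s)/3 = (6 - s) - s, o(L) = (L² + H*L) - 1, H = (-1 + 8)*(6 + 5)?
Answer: 3*I*√3674 ≈ 181.84*I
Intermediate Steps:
H = 77 (H = 7*11 = 77)
o(L) = -1 + L² + 77*L (o(L) = (L² + 77*L) - 1 = -1 + L² + 77*L)
m(s) = 9 + 6*s (m(s) = 27 - 3*((6 - s) - s) = 27 - 3*(6 - 2*s) = 27 + (-18 + 6*s) = 9 + 6*s)
√(-33069 + m(o(0))) = √(-33069 + (9 + 6*(-1 + 0² + 77*0))) = √(-33069 + (9 + 6*(-1 + 0 + 0))) = √(-33069 + (9 + 6*(-1))) = √(-33069 + (9 - 6)) = √(-33069 + 3) = √(-33066) = 3*I*√3674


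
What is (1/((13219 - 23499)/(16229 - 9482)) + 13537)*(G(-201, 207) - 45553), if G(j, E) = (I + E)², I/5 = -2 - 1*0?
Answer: -117306495759/1285 ≈ -9.1289e+7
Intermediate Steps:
I = -10 (I = 5*(-2 - 1*0) = 5*(-2 + 0) = 5*(-2) = -10)
G(j, E) = (-10 + E)²
(1/((13219 - 23499)/(16229 - 9482)) + 13537)*(G(-201, 207) - 45553) = (1/((13219 - 23499)/(16229 - 9482)) + 13537)*((-10 + 207)² - 45553) = (1/(-10280/6747) + 13537)*(197² - 45553) = (1/(-10280*1/6747) + 13537)*(38809 - 45553) = (1/(-10280/6747) + 13537)*(-6744) = (-6747/10280 + 13537)*(-6744) = (139153613/10280)*(-6744) = -117306495759/1285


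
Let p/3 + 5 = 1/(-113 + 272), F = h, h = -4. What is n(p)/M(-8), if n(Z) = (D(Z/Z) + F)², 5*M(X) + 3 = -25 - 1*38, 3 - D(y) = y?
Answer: -10/33 ≈ -0.30303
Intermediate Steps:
D(y) = 3 - y
F = -4
M(X) = -66/5 (M(X) = -⅗ + (-25 - 1*38)/5 = -⅗ + (-25 - 38)/5 = -⅗ + (⅕)*(-63) = -⅗ - 63/5 = -66/5)
p = -794/53 (p = -15 + 3/(-113 + 272) = -15 + 3/159 = -15 + 3*(1/159) = -15 + 1/53 = -794/53 ≈ -14.981)
n(Z) = 4 (n(Z) = ((3 - Z/Z) - 4)² = ((3 - 1*1) - 4)² = ((3 - 1) - 4)² = (2 - 4)² = (-2)² = 4)
n(p)/M(-8) = 4/(-66/5) = 4*(-5/66) = -10/33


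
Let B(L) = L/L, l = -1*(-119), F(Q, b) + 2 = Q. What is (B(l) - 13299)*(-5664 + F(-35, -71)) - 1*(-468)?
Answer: 75812366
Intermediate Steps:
F(Q, b) = -2 + Q
l = 119
B(L) = 1
(B(l) - 13299)*(-5664 + F(-35, -71)) - 1*(-468) = (1 - 13299)*(-5664 + (-2 - 35)) - 1*(-468) = -13298*(-5664 - 37) + 468 = -13298*(-5701) + 468 = 75811898 + 468 = 75812366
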